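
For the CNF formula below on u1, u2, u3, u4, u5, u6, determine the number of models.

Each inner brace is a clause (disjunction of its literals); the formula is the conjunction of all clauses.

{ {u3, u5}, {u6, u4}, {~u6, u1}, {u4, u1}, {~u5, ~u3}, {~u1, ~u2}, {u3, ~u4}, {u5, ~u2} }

5

There are 2^6 = 64 truth assignments over (u1, u2, u3, u4, u5, u6).
Split on u6. With u6 = 1, the clauses containing u6 are satisfied and ~u6 drops from the rest; 3 of the 2^5 = 32 assignments to the other variables satisfy what remains.
With u6 = 0, by the same count on the reduced clause set, 2 assignments work.
Total: 3 + 2 = 5.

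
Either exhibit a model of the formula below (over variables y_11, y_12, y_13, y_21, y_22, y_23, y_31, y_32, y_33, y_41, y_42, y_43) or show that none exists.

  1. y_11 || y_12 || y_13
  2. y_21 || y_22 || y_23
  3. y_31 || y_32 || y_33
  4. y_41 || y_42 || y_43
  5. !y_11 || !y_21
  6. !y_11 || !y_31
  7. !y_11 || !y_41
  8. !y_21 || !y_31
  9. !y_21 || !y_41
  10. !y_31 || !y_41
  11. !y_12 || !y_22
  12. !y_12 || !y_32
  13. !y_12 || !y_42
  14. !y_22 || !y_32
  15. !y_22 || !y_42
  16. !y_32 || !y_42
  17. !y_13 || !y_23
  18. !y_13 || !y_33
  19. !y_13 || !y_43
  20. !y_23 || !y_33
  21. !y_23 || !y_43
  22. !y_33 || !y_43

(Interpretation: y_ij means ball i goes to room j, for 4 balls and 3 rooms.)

Branch on y_11: set y_11 = false.
Branch on y_12: set y_12 = true.
The clause (!y_22) is unit, so y_22 = false.
The clause (!y_32) is unit, so y_32 = false.
The clause (!y_42) is unit, so y_42 = false.
Branch on y_21: set y_21 = true.
The clause (!y_31) is unit, so y_31 = false.
The clause (y_33) is unit, so y_33 = true.
The clause (!y_41) is unit, so y_41 = false.
The clause (y_43) is unit, so y_43 = true.
But (!y_43) is also a unit clause — contradiction.
So y_21 must be the other value — set y_21 = false.
The clause (y_23) is unit, so y_23 = true.
The clause (!y_13) is unit, so y_13 = false.
The clause (!y_33) is unit, so y_33 = false.
The clause (y_31) is unit, so y_31 = true.
The clause (!y_41) is unit, so y_41 = false.
The clause (y_43) is unit, so y_43 = true.
But (!y_43) is also a unit clause — contradiction.
Neither y_21 = true nor y_21 = false works.
So y_12 must be the other value — set y_12 = false.
The clause (y_13) is unit, so y_13 = true.
The clause (!y_23) is unit, so y_23 = false.
The clause (!y_33) is unit, so y_33 = false.
The clause (!y_43) is unit, so y_43 = false.
Branch on y_21: set y_21 = true.
The clause (!y_31) is unit, so y_31 = false.
The clause (y_32) is unit, so y_32 = true.
The clause (!y_41) is unit, so y_41 = false.
The clause (y_42) is unit, so y_42 = true.
But (!y_42) is also a unit clause — contradiction.
So y_21 must be the other value — set y_21 = false.
The clause (y_22) is unit, so y_22 = true.
The clause (!y_32) is unit, so y_32 = false.
The clause (y_31) is unit, so y_31 = true.
The clause (!y_41) is unit, so y_41 = false.
The clause (y_42) is unit, so y_42 = true.
But (!y_42) is also a unit clause — contradiction.
Neither y_21 = true nor y_21 = false works.
Neither y_12 = true nor y_12 = false works.
So y_11 must be the other value — set y_11 = true.
The clause (!y_21) is unit, so y_21 = false.
The clause (!y_31) is unit, so y_31 = false.
The clause (!y_41) is unit, so y_41 = false.
Branch on y_22: set y_22 = true.
The clause (!y_12) is unit, so y_12 = false.
The clause (!y_32) is unit, so y_32 = false.
The clause (y_33) is unit, so y_33 = true.
The clause (!y_42) is unit, so y_42 = false.
The clause (y_43) is unit, so y_43 = true.
But (!y_43) is also a unit clause — contradiction.
So y_22 must be the other value — set y_22 = false.
The clause (y_23) is unit, so y_23 = true.
The clause (!y_13) is unit, so y_13 = false.
The clause (!y_33) is unit, so y_33 = false.
The clause (y_32) is unit, so y_32 = true.
The clause (!y_12) is unit, so y_12 = false.
The clause (!y_42) is unit, so y_42 = false.
The clause (y_43) is unit, so y_43 = true.
But (!y_43) is also a unit clause — contradiction.
Neither y_22 = true nor y_22 = false works.
Neither y_11 = true nor y_11 = false works.

UNSATISFIABLE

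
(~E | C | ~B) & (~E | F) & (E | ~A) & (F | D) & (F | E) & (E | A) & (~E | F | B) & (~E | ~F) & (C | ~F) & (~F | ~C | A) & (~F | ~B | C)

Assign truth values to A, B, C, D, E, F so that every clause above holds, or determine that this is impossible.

Case E = 0:
The clause (~A) is unit, so A = 0.
That conflicts with the unit clause (A).
Backtrack on E: now try E = 1.
The clause (F) is unit, so F = 1.
That conflicts with the unit clause (~F).
Both values of E lead to a conflict.

UNSATISFIABLE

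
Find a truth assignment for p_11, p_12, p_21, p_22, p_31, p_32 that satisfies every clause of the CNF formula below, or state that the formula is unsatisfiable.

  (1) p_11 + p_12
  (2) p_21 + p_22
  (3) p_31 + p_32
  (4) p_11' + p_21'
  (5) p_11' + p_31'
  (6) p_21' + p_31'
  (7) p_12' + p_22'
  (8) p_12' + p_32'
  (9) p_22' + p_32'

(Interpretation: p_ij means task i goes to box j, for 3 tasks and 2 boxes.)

Case p_11 = 1:
From the singleton clause (p_21'), p_21 = 0.
From the singleton clause (p_22), p_22 = 1.
From the singleton clause (p_31'), p_31 = 0.
From the singleton clause (p_32), p_32 = 1.
But (p_32') is also a unit clause — contradiction.
Undo p_11 and try p_11 = 0.
From the singleton clause (p_12), p_12 = 1.
From the singleton clause (p_22'), p_22 = 0.
From the singleton clause (p_21), p_21 = 1.
From the singleton clause (p_31'), p_31 = 0.
From the singleton clause (p_32), p_32 = 1.
But (p_32') is also a unit clause — contradiction.
Neither p_11 = 1 nor p_11 = 0 works.

UNSATISFIABLE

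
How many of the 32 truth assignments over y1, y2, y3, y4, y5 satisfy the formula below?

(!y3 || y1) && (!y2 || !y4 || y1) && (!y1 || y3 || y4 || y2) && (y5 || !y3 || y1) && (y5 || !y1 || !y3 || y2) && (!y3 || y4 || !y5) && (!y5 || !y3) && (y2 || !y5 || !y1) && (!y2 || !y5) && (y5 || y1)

There are 2^5 = 32 truth assignments over (y1, y2, y3, y4, y5).
Split on y4. With y4 = true, the clauses containing y4 are satisfied and !y4 drops from the rest; 4 of the 2^4 = 16 assignments to the other variables satisfy what remains.
With y4 = false, by the same count on the reduced clause set, 3 assignments work.
(One model: y1=F, y2=F, y3=F, y4=F, y5=T.)
Total: 4 + 3 = 7.

7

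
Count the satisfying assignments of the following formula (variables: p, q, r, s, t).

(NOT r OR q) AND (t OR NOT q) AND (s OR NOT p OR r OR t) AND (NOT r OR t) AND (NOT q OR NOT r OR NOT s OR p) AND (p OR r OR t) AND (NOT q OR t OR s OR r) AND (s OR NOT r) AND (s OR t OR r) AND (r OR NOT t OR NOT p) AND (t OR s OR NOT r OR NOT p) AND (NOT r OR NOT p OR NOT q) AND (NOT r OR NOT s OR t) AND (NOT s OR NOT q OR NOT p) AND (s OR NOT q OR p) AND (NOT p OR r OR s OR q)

4

There are 2^5 = 32 truth assignments over (p, q, r, s, t).
Split on t. With t = true, the clauses containing t are satisfied and NOT t drops from the rest; 3 of the 2^4 = 16 assignments to the other variables satisfy what remains.
With t = false, by the same count on the reduced clause set, 1 assignment works.
Total: 3 + 1 = 4.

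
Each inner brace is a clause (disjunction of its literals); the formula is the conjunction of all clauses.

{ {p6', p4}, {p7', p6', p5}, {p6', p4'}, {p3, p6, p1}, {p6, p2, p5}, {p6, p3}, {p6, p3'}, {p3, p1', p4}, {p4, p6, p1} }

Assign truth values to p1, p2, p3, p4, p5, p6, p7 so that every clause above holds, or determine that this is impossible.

Suppose p6 = 0.
The clause (p3) is unit, so p3 = 1.
Now (p3') is unsatisfied and unit — conflict.
So p6 must be the other value — set p6 = 1.
The clause (p4) is unit, so p4 = 1.
Now (p4') is unsatisfied and unit — conflict.
Either choice for p6 ends in contradiction.

UNSATISFIABLE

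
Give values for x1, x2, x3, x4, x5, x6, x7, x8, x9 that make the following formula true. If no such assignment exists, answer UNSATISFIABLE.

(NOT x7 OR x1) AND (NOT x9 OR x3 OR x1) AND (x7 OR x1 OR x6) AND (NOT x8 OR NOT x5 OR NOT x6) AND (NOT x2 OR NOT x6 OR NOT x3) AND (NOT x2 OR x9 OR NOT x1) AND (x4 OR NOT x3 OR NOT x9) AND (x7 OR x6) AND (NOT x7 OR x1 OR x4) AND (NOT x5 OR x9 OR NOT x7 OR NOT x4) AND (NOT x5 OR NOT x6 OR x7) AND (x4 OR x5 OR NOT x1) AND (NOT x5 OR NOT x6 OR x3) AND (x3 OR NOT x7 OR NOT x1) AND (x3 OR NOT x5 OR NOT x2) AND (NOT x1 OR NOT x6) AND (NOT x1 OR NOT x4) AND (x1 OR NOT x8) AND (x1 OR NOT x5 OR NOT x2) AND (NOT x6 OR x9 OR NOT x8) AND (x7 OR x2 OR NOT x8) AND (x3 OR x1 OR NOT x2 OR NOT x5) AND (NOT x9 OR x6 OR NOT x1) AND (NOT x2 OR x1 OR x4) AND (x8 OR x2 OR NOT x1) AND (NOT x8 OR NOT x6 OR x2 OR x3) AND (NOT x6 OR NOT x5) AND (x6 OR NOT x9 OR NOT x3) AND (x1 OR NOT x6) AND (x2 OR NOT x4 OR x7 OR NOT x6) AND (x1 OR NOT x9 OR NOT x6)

Try x7 = true.
The clause (x1) is unit, so x1 = true.
The clause (x3) is unit, so x3 = true.
The clause (NOT x6) is unit, so x6 = false.
The clause (NOT x4) is unit, so x4 = false.
The clause (NOT x9) is unit, so x9 = false.
The clause (NOT x2) is unit, so x2 = false.
The clause (x5) is unit, so x5 = true.
The clause (x8) is unit, so x8 = true.
All clauses are satisfied.

x1: true; x2: false; x3: true; x4: false; x5: true; x6: false; x7: true; x8: true; x9: false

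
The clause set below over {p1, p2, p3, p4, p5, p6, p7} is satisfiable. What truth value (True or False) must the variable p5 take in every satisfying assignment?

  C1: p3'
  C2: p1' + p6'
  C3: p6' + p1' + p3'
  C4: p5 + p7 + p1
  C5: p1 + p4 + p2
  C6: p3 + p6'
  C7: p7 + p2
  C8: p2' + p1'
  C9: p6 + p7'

Suppose p5 = 0.
The clause (p3') is unit, so p3 = 0.
The clause (p6') is unit, so p6 = 0.
The clause (p7') is unit, so p7 = 0.
The clause (p1) is unit, so p1 = 1.
The clause (p2) is unit, so p2 = 1.
But (p2') is also a unit clause — contradiction.
So every satisfying assignment has p5 = True.

True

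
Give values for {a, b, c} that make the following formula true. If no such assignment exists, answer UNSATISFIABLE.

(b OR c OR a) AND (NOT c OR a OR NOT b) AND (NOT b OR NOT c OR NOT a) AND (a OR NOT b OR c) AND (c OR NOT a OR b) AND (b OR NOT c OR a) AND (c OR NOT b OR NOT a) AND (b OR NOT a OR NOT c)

UNSATISFIABLE

Branch on b: set b = true.
Branch on c: set c = false.
(a) alone gives a = true.
Now (NOT a) is unsatisfied and unit — conflict.
Undo c and try c = true.
(a) alone gives a = true.
Now (NOT a) is unsatisfied and unit — conflict.
Either choice for c ends in contradiction.
Undo b and try b = false.
Branch on c: set c = true.
(a) alone gives a = true.
Now (NOT a) is unsatisfied and unit — conflict.
Undo c and try c = false.
(a) alone gives a = true.
Now (NOT a) is unsatisfied and unit — conflict.
Either choice for c ends in contradiction.
Either choice for b ends in contradiction.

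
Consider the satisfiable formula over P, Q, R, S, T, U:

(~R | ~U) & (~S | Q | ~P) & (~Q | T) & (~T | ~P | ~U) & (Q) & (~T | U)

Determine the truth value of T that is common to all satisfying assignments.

Suppose T = 0.
(~Q) alone gives Q = 0.
But (Q) is also a unit clause — contradiction.
So every satisfying assignment has T = True.

True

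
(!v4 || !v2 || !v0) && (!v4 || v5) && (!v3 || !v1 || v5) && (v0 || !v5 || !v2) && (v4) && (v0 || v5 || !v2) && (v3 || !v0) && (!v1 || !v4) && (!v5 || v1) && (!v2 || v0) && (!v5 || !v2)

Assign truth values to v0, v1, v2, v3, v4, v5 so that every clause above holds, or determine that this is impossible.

(v4) alone gives v4 = true.
(v5) alone gives v5 = true.
(!v1) alone gives v1 = false.
But (v1) is also a unit clause — contradiction.

UNSATISFIABLE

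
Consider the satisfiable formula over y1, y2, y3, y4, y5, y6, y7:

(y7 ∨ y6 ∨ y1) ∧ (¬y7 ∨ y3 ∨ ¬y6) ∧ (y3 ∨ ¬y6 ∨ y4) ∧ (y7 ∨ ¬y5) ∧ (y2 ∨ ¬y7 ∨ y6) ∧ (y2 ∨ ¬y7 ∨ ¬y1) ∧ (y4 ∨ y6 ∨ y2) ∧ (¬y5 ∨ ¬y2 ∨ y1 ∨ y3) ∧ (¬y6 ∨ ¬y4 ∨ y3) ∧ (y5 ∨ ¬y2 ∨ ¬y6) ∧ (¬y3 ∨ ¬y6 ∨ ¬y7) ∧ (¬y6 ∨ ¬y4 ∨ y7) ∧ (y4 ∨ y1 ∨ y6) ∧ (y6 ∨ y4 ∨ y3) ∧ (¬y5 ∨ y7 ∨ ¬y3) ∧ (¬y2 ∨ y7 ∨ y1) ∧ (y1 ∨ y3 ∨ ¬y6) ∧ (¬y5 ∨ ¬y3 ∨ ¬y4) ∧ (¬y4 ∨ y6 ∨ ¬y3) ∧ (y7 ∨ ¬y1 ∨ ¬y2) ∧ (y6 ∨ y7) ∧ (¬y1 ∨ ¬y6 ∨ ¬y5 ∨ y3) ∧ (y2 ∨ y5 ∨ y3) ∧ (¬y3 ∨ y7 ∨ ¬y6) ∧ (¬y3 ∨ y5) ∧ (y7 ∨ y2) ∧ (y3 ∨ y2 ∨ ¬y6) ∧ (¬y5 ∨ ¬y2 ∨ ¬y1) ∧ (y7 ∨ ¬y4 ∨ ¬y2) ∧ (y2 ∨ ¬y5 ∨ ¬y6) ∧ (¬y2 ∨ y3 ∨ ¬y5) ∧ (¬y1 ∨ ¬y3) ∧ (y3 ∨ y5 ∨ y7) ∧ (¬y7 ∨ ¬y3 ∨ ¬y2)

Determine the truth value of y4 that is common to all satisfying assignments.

Suppose y4 = False.
Branch on y3: set y3 = True.
From the singleton clause (y5), y5 = True.
From the singleton clause (y7), y7 = True.
From the singleton clause (¬y6), y6 = False.
From the singleton clause (y2), y2 = True.
But (¬y2) is also a unit clause — contradiction.
Backtrack on y3: now try y3 = False.
From the singleton clause (¬y6), y6 = False.
But (y6) is also a unit clause — contradiction.
Either choice for y3 ends in contradiction.
So every satisfying assignment has y4 = True.

True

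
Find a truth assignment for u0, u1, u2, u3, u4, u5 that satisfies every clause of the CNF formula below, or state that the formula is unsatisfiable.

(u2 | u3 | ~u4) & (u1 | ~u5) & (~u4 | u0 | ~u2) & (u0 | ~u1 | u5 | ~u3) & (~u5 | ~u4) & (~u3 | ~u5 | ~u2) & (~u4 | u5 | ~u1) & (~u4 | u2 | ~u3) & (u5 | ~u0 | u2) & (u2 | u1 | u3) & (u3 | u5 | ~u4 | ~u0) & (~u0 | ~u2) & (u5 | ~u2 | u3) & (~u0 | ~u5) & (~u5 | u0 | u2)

u0=0, u1=0, u2=1, u3=1, u4=0, u5=0

Case u1 = 0:
The clause (~u5) is unit, so u5 = 0.
Case u0 = 0:
Case u4 = 0:
Case u2 = 1:
The clause (u3) is unit, so u3 = 1.
This assignment satisfies each clause.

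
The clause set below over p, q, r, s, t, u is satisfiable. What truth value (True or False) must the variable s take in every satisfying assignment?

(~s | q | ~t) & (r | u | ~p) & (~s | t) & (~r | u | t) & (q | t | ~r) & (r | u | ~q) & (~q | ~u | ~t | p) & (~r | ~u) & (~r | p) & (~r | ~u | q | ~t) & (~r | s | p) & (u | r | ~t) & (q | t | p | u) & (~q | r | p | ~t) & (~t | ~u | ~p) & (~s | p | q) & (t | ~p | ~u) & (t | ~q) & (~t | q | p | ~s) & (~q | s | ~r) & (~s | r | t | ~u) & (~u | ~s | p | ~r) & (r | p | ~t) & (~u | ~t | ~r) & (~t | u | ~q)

False

Suppose s = 1.
(t) alone gives t = 1.
(q) alone gives q = 1.
(u) alone gives u = 1.
(p) alone gives p = 1.
But (~p) is also a unit clause — contradiction.
So every satisfying assignment has s = False.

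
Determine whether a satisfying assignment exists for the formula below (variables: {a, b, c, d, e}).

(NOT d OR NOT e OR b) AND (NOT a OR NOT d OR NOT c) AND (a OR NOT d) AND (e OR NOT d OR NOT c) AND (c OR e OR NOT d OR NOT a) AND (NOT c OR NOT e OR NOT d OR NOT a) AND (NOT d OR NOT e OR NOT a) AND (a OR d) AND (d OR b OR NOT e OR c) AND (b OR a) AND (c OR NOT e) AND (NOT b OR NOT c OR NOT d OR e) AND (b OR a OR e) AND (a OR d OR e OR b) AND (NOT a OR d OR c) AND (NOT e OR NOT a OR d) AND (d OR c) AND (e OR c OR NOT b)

Yes

Case a = true:
Case d = false:
From the singleton clause (c), c = true.
From the singleton clause (NOT e), e = false.
All clauses hold; b can take either value.
A satisfying assignment: a=true,  b=false,  c=true,  d=false,  e=false.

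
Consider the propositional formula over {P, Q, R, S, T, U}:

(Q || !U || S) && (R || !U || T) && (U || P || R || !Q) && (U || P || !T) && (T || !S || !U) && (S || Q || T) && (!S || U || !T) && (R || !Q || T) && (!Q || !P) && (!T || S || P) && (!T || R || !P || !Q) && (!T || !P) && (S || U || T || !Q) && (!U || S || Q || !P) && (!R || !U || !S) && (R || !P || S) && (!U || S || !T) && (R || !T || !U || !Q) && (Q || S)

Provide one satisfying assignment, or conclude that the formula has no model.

Branch on Q: set Q = true.
The clause (!P) is unit, so P = false.
Branch on U: set U = true.
Branch on R: set R = true.
The clause (!S) is unit, so S = false.
The clause (!T) is unit, so T = false.
This assignment satisfies each clause.

P ↦ false, Q ↦ true, R ↦ true, S ↦ false, T ↦ false, U ↦ true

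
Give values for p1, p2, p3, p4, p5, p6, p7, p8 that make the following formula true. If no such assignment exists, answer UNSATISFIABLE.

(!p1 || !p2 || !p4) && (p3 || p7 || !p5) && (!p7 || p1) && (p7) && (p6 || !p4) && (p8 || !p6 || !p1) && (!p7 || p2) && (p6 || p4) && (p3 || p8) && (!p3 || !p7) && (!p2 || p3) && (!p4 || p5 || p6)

UNSATISFIABLE

Unit clause (p7) forces p7 = true.
Unit clause (p1) forces p1 = true.
Unit clause (p2) forces p2 = true.
Unit clause (!p4) forces p4 = false.
Unit clause (p6) forces p6 = true.
Unit clause (p8) forces p8 = true.
Unit clause (!p3) forces p3 = false.
Now (p3) is unsatisfied and unit — conflict.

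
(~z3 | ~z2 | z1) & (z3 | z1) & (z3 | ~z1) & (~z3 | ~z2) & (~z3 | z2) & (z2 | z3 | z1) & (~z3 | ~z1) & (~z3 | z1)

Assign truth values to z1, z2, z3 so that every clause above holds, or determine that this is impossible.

Try z3 = 1.
Unit clause (~z2) forces z2 = 0.
But (z2) is also a unit clause — contradiction.
So z3 must be the other value — set z3 = 0.
Unit clause (z1) forces z1 = 1.
But (~z1) is also a unit clause — contradiction.
Both values of z3 lead to a conflict.

UNSATISFIABLE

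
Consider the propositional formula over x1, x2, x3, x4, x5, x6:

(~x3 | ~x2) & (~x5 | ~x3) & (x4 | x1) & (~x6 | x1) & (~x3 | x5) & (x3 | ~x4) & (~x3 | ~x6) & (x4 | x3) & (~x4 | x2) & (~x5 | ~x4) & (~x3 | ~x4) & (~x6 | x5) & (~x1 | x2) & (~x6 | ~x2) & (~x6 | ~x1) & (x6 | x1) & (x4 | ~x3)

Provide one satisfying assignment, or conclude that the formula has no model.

UNSATISFIABLE

Suppose x3 = 0.
The clause (~x4) is unit, so x4 = 0.
But (x4) is also a unit clause — contradiction.
Backtrack on x3: now try x3 = 1.
The clause (~x2) is unit, so x2 = 0.
The clause (~x5) is unit, so x5 = 0.
But (x5) is also a unit clause — contradiction.
Neither x3 = 1 nor x3 = 0 works.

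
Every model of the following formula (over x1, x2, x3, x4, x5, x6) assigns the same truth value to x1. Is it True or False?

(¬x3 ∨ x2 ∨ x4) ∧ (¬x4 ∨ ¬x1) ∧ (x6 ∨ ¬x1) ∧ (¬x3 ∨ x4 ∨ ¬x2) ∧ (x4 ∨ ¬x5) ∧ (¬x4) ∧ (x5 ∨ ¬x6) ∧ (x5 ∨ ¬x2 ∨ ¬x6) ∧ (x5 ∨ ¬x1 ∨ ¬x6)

False

Suppose x1 = True.
Unit clause (¬x4) forces x4 = False.
Unit clause (x6) forces x6 = True.
Unit clause (¬x5) forces x5 = False.
Now (x5) is unsatisfied and unit — conflict.
So every satisfying assignment has x1 = False.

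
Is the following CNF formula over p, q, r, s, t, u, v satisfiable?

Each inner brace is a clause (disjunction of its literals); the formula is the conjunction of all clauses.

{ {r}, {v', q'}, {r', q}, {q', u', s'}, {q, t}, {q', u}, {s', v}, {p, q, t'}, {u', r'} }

(r) alone gives r = 1.
(q) alone gives q = 1.
(v') alone gives v = 0.
(u) alone gives u = 1.
Now (u') is unsatisfied and unit — conflict.
No assignment satisfies every clause.

Unsatisfiable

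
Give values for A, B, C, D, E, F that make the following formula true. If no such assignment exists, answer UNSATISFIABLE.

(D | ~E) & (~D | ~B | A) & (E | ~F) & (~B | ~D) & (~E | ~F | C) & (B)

From the singleton clause (B), B = 1.
From the singleton clause (~D), D = 0.
From the singleton clause (~E), E = 0.
From the singleton clause (~F), F = 0.
All clauses hold; A, C can take either value.

A: 0, B: 1, C: 1, D: 0, E: 0, F: 0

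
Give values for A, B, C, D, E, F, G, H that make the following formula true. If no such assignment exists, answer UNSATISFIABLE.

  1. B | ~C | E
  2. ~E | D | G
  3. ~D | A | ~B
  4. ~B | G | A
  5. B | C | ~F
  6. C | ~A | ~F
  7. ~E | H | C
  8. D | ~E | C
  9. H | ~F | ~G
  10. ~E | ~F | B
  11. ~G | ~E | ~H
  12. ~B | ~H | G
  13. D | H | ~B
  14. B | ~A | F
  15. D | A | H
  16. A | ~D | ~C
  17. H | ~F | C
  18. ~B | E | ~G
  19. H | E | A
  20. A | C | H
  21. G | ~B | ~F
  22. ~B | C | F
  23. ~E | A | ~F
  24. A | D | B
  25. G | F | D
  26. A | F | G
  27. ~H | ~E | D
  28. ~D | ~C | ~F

A: 1,  B: 1,  C: 1,  D: 1,  E: 1,  F: 0,  G: 0,  H: 0

Suppose B = 1.
Suppose D = 1.
From the singleton clause (A), A = 1.
Suppose C = 1.
From the singleton clause (~F), F = 0.
Suppose H = 0.
Suppose E = 1.
No clause remains; G is free.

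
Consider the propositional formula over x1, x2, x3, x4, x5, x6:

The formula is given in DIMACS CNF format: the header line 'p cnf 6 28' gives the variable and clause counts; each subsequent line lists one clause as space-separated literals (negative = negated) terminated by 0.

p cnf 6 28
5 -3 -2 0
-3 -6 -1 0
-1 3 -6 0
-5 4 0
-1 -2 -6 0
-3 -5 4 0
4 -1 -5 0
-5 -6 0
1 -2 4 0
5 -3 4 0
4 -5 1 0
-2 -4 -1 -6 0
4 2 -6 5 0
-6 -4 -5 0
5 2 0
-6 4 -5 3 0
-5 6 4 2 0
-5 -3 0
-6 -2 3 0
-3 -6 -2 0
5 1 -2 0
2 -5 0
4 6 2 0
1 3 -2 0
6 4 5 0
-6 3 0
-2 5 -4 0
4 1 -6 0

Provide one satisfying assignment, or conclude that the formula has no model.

Try x5 = True.
(x4) alone gives x4 = True.
(¬x6) alone gives x6 = False.
(¬x3) alone gives x3 = False.
(x2) alone gives x2 = True.
(x1) alone gives x1 = True.
This assignment satisfies each clause.

x1: True; x2: True; x3: False; x4: True; x5: True; x6: False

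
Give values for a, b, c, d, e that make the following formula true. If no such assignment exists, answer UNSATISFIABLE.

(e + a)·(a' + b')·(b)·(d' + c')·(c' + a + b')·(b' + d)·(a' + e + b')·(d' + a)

(b) alone gives b = 1.
(a') alone gives a = 0.
(e) alone gives e = 1.
(c') alone gives c = 0.
(d) alone gives d = 1.
That conflicts with the unit clause (d').

UNSATISFIABLE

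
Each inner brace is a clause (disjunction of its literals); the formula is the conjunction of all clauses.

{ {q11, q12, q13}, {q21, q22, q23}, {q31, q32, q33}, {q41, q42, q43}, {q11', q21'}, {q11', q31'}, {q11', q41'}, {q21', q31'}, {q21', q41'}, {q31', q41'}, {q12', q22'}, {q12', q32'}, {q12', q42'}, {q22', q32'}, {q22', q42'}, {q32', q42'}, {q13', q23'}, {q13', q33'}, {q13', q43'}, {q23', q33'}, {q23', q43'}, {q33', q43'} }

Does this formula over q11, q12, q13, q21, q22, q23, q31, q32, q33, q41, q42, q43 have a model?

Case q11 = 0:
Case q12 = 1:
Unit clause (q22') forces q22 = 0.
Unit clause (q32') forces q32 = 0.
Unit clause (q42') forces q42 = 0.
Case q21 = 1:
Unit clause (q31') forces q31 = 0.
Unit clause (q33) forces q33 = 1.
Unit clause (q41') forces q41 = 0.
Unit clause (q43) forces q43 = 1.
But (q43') is also a unit clause — contradiction.
Undo q21 and try q21 = 0.
Unit clause (q23) forces q23 = 1.
Unit clause (q13') forces q13 = 0.
Unit clause (q33') forces q33 = 0.
Unit clause (q31) forces q31 = 1.
Unit clause (q41') forces q41 = 0.
Unit clause (q43) forces q43 = 1.
But (q43') is also a unit clause — contradiction.
Both values of q21 lead to a conflict.
Undo q12 and try q12 = 0.
Unit clause (q13) forces q13 = 1.
Unit clause (q23') forces q23 = 0.
Unit clause (q33') forces q33 = 0.
Unit clause (q43') forces q43 = 0.
Case q21 = 1:
Unit clause (q31') forces q31 = 0.
Unit clause (q32) forces q32 = 1.
Unit clause (q41') forces q41 = 0.
Unit clause (q42) forces q42 = 1.
But (q42') is also a unit clause — contradiction.
Undo q21 and try q21 = 0.
Unit clause (q22) forces q22 = 1.
Unit clause (q32') forces q32 = 0.
Unit clause (q31) forces q31 = 1.
Unit clause (q41') forces q41 = 0.
Unit clause (q42) forces q42 = 1.
But (q42') is also a unit clause — contradiction.
Both values of q21 lead to a conflict.
Both values of q12 lead to a conflict.
Undo q11 and try q11 = 1.
Unit clause (q21') forces q21 = 0.
Unit clause (q31') forces q31 = 0.
Unit clause (q41') forces q41 = 0.
Case q22 = 1:
Unit clause (q12') forces q12 = 0.
Unit clause (q32') forces q32 = 0.
Unit clause (q33) forces q33 = 1.
Unit clause (q42') forces q42 = 0.
Unit clause (q43) forces q43 = 1.
But (q43') is also a unit clause — contradiction.
Undo q22 and try q22 = 0.
Unit clause (q23) forces q23 = 1.
Unit clause (q13') forces q13 = 0.
Unit clause (q33') forces q33 = 0.
Unit clause (q32) forces q32 = 1.
Unit clause (q12') forces q12 = 0.
Unit clause (q42') forces q42 = 0.
Unit clause (q43) forces q43 = 1.
But (q43') is also a unit clause — contradiction.
Both values of q22 lead to a conflict.
Both values of q11 lead to a conflict.
No assignment satisfies every clause.

Unsatisfiable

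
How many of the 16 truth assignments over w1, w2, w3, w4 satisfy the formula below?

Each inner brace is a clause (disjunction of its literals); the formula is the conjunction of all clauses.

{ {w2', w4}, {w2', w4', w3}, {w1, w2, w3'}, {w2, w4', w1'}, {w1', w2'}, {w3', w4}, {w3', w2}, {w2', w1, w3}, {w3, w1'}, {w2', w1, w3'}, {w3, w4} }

1

There are 2^4 = 16 truth assignments over (w1, w2, w3, w4).
Check each against the 11 clauses (columns in the order w1, w2, w3, w4):
  F F F F  ✗ fails (w3 + w4)
  F F F T  ✓ satisfies all
  F F T F  ✗ fails (w1 + w2 + w3')
  F F T T  ✗ fails (w1 + w2 + w3')
  F T F F  ✗ fails (w2' + w4)
  F T F T  ✗ fails (w2' + w4' + w3)
  F T T F  ✗ fails (w2' + w4)
  F T T T  ✗ fails (w2' + w1 + w3')
  T F F F  ✗ fails (w3 + w1')
  T F F T  ✗ fails (w2 + w4' + w1')
  T F T F  ✗ fails (w3' + w4)
  T F T T  ✗ fails (w2 + w4' + w1')
  T T F F  ✗ fails (w2' + w4)
  T T F T  ✗ fails (w2' + w4' + w3)
  T T T F  ✗ fails (w2' + w4)
  T T T T  ✗ fails (w1' + w2')
1 of the 16 rows is a model.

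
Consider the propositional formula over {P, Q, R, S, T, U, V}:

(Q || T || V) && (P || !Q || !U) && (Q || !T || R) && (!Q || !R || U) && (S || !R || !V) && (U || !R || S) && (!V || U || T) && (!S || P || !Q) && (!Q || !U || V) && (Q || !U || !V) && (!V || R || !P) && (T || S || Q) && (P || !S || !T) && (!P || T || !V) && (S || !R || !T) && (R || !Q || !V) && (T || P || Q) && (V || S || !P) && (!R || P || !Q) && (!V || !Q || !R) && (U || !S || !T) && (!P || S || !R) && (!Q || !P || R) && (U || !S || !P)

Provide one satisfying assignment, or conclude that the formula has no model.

P ↦ false; Q ↦ true; R ↦ false; S ↦ false; T ↦ true; U ↦ false; V ↦ false

Suppose Q = true.
Suppose P = false.
The clause (!U) is unit, so U = false.
The clause (!R) is unit, so R = false.
The clause (!S) is unit, so S = false.
The clause (!V) is unit, so V = false.
No clause remains; T is free.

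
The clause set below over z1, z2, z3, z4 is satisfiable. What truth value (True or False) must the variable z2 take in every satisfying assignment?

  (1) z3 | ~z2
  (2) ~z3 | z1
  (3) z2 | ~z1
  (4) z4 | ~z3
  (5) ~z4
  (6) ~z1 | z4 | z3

Suppose z2 = 1.
From the singleton clause (z3), z3 = 1.
From the singleton clause (z1), z1 = 1.
From the singleton clause (z4), z4 = 1.
But (~z4) is also a unit clause — contradiction.
So every satisfying assignment has z2 = False.

False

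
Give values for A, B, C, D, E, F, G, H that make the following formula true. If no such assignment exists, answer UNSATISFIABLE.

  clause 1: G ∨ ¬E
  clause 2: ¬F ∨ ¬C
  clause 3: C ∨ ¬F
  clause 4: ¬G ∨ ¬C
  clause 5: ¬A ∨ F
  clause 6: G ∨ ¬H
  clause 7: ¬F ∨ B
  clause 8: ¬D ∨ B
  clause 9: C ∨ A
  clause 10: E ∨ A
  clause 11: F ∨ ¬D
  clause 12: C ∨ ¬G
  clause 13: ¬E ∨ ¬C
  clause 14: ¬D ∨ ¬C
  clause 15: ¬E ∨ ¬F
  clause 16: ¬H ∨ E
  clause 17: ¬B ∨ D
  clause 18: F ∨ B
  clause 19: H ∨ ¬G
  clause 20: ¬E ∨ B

UNSATISFIABLE

Case G = True:
(¬C) alone gives C = False.
But (C) is also a unit clause — contradiction.
So G must be the other value — set G = False.
(¬E) alone gives E = False.
(¬H) alone gives H = False.
(A) alone gives A = True.
(F) alone gives F = True.
(¬C) alone gives C = False.
But (C) is also a unit clause — contradiction.
Neither G = True nor G = False works.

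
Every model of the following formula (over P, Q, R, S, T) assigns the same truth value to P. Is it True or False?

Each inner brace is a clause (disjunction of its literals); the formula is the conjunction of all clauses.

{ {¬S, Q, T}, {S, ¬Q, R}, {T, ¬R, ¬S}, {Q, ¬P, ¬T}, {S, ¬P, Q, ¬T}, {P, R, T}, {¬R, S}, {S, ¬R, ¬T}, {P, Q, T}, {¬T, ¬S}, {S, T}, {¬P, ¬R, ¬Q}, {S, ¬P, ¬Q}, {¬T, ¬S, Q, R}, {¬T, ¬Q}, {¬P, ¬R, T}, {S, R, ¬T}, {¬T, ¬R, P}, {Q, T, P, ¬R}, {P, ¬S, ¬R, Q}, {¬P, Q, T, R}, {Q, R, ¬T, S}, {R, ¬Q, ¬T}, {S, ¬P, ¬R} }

Suppose P = False.
Case R = True:
Unit clause (S) forces S = True.
Unit clause (T) forces T = True.
That conflicts with the unit clause (¬T).
So R must be the other value — set R = False.
Unit clause (T) forces T = True.
Unit clause (¬S) forces S = False.
That conflicts with the unit clause (S).
Both values of R lead to a conflict.
So every satisfying assignment has P = True.

True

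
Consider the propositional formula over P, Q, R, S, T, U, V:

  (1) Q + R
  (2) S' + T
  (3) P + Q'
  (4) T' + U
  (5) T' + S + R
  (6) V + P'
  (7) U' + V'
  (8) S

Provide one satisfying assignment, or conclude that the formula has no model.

From the singleton clause (S), S = 1.
From the singleton clause (T), T = 1.
From the singleton clause (U), U = 1.
From the singleton clause (V'), V = 0.
From the singleton clause (P'), P = 0.
From the singleton clause (Q'), Q = 0.
From the singleton clause (R), R = 1.
Every clause now holds.

P=0; Q=0; R=1; S=1; T=1; U=1; V=0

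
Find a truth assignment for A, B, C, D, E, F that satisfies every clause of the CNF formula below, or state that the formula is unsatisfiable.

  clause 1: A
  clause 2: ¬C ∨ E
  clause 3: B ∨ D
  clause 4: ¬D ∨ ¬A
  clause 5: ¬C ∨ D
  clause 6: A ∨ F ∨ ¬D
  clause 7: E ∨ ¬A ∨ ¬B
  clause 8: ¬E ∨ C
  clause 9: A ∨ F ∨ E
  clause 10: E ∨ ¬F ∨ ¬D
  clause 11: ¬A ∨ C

UNSATISFIABLE

(A) alone gives A = True.
(¬D) alone gives D = False.
(B) alone gives B = True.
(¬C) alone gives C = False.
Now (C) is unsatisfied and unit — conflict.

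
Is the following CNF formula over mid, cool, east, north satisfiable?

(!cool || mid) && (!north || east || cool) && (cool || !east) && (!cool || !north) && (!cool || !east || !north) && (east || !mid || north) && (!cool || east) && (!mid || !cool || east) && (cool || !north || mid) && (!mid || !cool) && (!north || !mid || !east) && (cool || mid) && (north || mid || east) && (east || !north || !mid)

Case cool = false:
From the singleton clause (!east), east = false.
From the singleton clause (!north), north = false.
From the singleton clause (!mid), mid = false.
Now (mid) is unsatisfied and unit — conflict.
Undo cool and try cool = true.
From the singleton clause (mid), mid = true.
Now (!mid) is unsatisfied and unit — conflict.
Neither cool = true nor cool = false works.
No assignment satisfies every clause.

No, unsatisfiable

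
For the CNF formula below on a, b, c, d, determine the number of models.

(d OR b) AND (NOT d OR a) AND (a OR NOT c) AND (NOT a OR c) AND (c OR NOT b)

There are 2^4 = 16 truth assignments over (a, b, c, d).
Split on a. With a = true, the clauses containing a are satisfied and NOT a drops from the rest; 3 of the 2^3 = 8 assignments to the other variables satisfy what remains.
With a = false, by the same count on the reduced clause set, 0 assignments work.
Total: 3 + 0 = 3.

3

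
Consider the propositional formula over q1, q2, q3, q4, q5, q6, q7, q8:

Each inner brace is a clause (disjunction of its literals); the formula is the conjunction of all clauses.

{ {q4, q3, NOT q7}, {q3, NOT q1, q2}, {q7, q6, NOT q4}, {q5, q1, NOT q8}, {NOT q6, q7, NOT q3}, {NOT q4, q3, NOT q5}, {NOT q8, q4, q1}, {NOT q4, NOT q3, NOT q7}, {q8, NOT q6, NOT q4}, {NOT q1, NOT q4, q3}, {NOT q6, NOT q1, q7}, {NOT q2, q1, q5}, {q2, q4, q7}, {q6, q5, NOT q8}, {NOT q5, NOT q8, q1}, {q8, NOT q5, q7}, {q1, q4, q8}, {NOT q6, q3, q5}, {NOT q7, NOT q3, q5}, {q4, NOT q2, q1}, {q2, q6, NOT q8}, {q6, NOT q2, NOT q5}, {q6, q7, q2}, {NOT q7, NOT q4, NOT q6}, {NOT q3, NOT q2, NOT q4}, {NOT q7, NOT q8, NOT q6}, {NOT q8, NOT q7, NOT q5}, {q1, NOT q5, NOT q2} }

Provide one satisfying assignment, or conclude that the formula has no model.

Try q4 = false.
Try q3 = true.
Try q6 = false.
Try q8 = false.
Unit clause (q1) forces q1 = true.
Try q2 = true.
Unit clause (NOT q5) forces q5 = false.
Unit clause (NOT q7) forces q7 = false.
All clauses are satisfied.

q1=true; q2=true; q3=true; q4=false; q5=false; q6=false; q7=false; q8=false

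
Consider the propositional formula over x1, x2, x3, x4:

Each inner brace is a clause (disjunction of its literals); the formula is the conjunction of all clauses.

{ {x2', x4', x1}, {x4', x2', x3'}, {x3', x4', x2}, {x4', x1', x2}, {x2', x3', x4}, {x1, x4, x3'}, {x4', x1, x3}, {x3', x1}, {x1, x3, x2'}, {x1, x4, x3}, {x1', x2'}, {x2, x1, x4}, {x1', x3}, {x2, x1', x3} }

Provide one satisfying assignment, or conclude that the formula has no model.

x1 ↦ 1; x2 ↦ 0; x3 ↦ 1; x4 ↦ 0

Case x3 = 1:
The clause (x1) is unit, so x1 = 1.
The clause (x2') is unit, so x2 = 0.
The clause (x4') is unit, so x4 = 0.
This assignment satisfies each clause.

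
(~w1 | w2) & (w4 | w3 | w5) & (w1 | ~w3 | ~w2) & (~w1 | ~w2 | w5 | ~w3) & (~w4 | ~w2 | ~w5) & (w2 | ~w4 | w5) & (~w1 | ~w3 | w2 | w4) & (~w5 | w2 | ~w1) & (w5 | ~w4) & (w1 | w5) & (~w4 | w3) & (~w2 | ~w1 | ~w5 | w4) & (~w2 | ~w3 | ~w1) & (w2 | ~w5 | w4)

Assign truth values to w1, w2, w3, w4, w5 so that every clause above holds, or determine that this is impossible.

w1 ↦ 0, w2 ↦ 0, w3 ↦ 1, w4 ↦ 1, w5 ↦ 1

Branch on w1: set w1 = 0.
Unit clause (w5) forces w5 = 1.
Branch on w3: set w3 = 1.
Unit clause (~w2) forces w2 = 0.
Unit clause (w4) forces w4 = 1.
This assignment satisfies each clause.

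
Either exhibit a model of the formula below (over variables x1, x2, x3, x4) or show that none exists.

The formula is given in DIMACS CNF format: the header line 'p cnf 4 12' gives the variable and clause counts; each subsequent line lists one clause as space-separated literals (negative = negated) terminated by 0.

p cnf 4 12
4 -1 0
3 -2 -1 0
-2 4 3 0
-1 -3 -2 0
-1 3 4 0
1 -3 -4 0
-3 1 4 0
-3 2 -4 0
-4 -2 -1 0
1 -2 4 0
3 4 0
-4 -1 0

Try x4 = True.
Unit clause (¬x1) forces x1 = False.
Unit clause (¬x3) forces x3 = False.
No clause remains; x2 is free.

x1=False, x2=False, x3=False, x4=True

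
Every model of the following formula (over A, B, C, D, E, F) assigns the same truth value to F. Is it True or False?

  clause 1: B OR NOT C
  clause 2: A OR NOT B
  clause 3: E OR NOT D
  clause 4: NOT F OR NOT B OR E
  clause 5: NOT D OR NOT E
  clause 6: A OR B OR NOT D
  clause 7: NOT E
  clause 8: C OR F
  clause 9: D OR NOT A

True

Suppose F = false.
(NOT E) alone gives E = false.
(NOT D) alone gives D = false.
(C) alone gives C = true.
(B) alone gives B = true.
(A) alone gives A = true.
But (NOT A) is also a unit clause — contradiction.
So every satisfying assignment has F = True.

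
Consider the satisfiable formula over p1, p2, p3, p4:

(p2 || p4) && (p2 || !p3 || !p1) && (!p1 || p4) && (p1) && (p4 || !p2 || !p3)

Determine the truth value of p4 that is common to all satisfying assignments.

True

Suppose p4 = false.
From the singleton clause (p2), p2 = true.
From the singleton clause (!p1), p1 = false.
Now (p1) is unsatisfied and unit — conflict.
So every satisfying assignment has p4 = True.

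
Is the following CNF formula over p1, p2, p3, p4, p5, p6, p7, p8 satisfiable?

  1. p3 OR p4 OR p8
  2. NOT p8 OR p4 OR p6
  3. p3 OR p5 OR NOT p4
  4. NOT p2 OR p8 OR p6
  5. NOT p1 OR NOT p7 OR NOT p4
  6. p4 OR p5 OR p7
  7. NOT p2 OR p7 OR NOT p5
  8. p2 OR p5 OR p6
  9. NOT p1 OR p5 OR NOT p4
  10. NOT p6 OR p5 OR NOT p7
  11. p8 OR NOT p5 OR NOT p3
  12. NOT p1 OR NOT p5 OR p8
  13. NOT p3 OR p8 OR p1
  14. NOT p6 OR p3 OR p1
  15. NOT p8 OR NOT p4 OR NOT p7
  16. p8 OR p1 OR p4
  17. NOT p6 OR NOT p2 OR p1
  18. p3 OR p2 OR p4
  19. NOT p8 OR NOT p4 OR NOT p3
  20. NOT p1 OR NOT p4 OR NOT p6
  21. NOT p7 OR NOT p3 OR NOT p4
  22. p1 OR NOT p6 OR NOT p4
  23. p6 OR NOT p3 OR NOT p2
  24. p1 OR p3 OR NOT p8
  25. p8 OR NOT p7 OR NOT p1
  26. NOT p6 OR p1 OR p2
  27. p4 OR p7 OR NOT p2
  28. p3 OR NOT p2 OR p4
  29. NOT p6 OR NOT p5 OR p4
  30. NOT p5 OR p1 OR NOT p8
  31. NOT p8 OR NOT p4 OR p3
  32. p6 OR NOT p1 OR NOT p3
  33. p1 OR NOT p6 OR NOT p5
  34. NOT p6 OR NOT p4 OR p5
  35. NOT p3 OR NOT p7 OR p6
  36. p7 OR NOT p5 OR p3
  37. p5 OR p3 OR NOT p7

Case p3 = false:
Case p4 = true:
From the singleton clause (p5), p5 = true.
From the singleton clause (NOT p8), p8 = false.
From the singleton clause (NOT p1), p1 = false.
From the singleton clause (NOT p6), p6 = false.
From the singleton clause (NOT p2), p2 = false.
From the singleton clause (p7), p7 = true.
All clauses are satisfied.
A satisfying assignment: p1=false; p2=false; p3=false; p4=true; p5=true; p6=false; p7=true; p8=false.

Yes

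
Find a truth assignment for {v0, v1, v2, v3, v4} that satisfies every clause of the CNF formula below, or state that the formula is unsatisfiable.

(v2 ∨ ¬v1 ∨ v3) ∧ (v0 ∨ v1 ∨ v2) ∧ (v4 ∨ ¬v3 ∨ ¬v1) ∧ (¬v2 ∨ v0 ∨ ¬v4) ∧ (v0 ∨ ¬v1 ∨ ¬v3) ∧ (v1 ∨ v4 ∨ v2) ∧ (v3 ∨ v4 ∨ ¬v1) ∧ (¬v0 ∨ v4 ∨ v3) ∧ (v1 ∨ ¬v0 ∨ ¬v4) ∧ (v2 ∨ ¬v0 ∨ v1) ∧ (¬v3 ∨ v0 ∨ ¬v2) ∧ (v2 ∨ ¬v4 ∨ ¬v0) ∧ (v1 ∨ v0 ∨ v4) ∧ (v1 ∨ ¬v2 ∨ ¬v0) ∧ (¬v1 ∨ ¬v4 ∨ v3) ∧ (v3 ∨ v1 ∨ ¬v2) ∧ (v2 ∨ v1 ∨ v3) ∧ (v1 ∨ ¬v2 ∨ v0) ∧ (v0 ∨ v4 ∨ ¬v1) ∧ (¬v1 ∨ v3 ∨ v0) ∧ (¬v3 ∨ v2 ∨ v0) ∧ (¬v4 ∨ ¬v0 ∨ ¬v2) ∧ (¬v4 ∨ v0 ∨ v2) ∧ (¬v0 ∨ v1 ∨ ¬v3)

UNSATISFIABLE

Branch on v2: set v2 = True.
Branch on v0: set v0 = True.
The clause (v1) is unit, so v1 = True.
The clause (¬v4) is unit, so v4 = False.
The clause (¬v3) is unit, so v3 = False.
That conflicts with the unit clause (v3).
So v0 must be the other value — set v0 = False.
The clause (¬v4) is unit, so v4 = False.
The clause (¬v3) is unit, so v3 = False.
The clause (¬v1) is unit, so v1 = False.
That conflicts with the unit clause (v1).
Both values of v0 lead to a conflict.
So v2 must be the other value — set v2 = False.
Branch on v1: set v1 = False.
The clause (v0) is unit, so v0 = True.
That conflicts with the unit clause (¬v0).
So v1 must be the other value — set v1 = True.
The clause (v3) is unit, so v3 = True.
The clause (v4) is unit, so v4 = True.
The clause (v0) is unit, so v0 = True.
That conflicts with the unit clause (¬v0).
Both values of v1 lead to a conflict.
Both values of v2 lead to a conflict.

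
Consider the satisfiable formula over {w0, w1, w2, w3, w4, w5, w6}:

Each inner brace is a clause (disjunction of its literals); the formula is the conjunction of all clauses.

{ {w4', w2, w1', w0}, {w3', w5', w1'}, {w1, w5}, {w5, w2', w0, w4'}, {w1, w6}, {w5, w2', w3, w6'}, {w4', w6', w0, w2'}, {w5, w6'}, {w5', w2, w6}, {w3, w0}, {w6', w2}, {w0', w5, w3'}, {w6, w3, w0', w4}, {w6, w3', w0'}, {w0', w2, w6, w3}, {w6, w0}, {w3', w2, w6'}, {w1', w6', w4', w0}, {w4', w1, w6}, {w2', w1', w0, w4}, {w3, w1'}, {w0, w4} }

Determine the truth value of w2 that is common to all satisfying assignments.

Suppose w2 = 0.
(w6') alone gives w6 = 0.
(w1) alone gives w1 = 1.
(w5') alone gives w5 = 0.
(w0) alone gives w0 = 1.
(w3') alone gives w3 = 0.
Now (w3) is unsatisfied and unit — conflict.
So every satisfying assignment has w2 = True.

True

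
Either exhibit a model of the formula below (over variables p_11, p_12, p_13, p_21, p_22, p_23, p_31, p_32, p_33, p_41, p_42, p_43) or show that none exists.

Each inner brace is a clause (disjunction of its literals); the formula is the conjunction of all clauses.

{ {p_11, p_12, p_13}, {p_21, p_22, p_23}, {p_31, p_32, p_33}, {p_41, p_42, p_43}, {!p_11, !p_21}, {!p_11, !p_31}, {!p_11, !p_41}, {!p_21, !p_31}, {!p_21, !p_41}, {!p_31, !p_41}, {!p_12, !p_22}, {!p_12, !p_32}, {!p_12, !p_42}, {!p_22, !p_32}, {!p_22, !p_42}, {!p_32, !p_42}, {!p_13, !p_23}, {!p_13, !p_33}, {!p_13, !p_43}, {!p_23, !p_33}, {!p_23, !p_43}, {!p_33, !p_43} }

UNSATISFIABLE

Try p_11 = false.
Try p_12 = true.
Unit clause (!p_22) forces p_22 = false.
Unit clause (!p_32) forces p_32 = false.
Unit clause (!p_42) forces p_42 = false.
Try p_21 = true.
Unit clause (!p_31) forces p_31 = false.
Unit clause (p_33) forces p_33 = true.
Unit clause (!p_41) forces p_41 = false.
Unit clause (p_43) forces p_43 = true.
Now (!p_43) is unsatisfied and unit — conflict.
Undo p_21 and try p_21 = false.
Unit clause (p_23) forces p_23 = true.
Unit clause (!p_13) forces p_13 = false.
Unit clause (!p_33) forces p_33 = false.
Unit clause (p_31) forces p_31 = true.
Unit clause (!p_41) forces p_41 = false.
Unit clause (p_43) forces p_43 = true.
Now (!p_43) is unsatisfied and unit — conflict.
Both values of p_21 lead to a conflict.
Undo p_12 and try p_12 = false.
Unit clause (p_13) forces p_13 = true.
Unit clause (!p_23) forces p_23 = false.
Unit clause (!p_33) forces p_33 = false.
Unit clause (!p_43) forces p_43 = false.
Try p_21 = true.
Unit clause (!p_31) forces p_31 = false.
Unit clause (p_32) forces p_32 = true.
Unit clause (!p_41) forces p_41 = false.
Unit clause (p_42) forces p_42 = true.
Now (!p_42) is unsatisfied and unit — conflict.
Undo p_21 and try p_21 = false.
Unit clause (p_22) forces p_22 = true.
Unit clause (!p_32) forces p_32 = false.
Unit clause (p_31) forces p_31 = true.
Unit clause (!p_41) forces p_41 = false.
Unit clause (p_42) forces p_42 = true.
Now (!p_42) is unsatisfied and unit — conflict.
Both values of p_21 lead to a conflict.
Both values of p_12 lead to a conflict.
Undo p_11 and try p_11 = true.
Unit clause (!p_21) forces p_21 = false.
Unit clause (!p_31) forces p_31 = false.
Unit clause (!p_41) forces p_41 = false.
Try p_22 = true.
Unit clause (!p_12) forces p_12 = false.
Unit clause (!p_32) forces p_32 = false.
Unit clause (p_33) forces p_33 = true.
Unit clause (!p_42) forces p_42 = false.
Unit clause (p_43) forces p_43 = true.
Now (!p_43) is unsatisfied and unit — conflict.
Undo p_22 and try p_22 = false.
Unit clause (p_23) forces p_23 = true.
Unit clause (!p_13) forces p_13 = false.
Unit clause (!p_33) forces p_33 = false.
Unit clause (p_32) forces p_32 = true.
Unit clause (!p_12) forces p_12 = false.
Unit clause (!p_42) forces p_42 = false.
Unit clause (p_43) forces p_43 = true.
Now (!p_43) is unsatisfied and unit — conflict.
Both values of p_22 lead to a conflict.
Both values of p_11 lead to a conflict.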